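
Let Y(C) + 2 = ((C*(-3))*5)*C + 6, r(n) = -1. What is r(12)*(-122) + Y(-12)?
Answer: -2034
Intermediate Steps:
Y(C) = 4 - 15*C**2 (Y(C) = -2 + (((C*(-3))*5)*C + 6) = -2 + ((-3*C*5)*C + 6) = -2 + ((-15*C)*C + 6) = -2 + (-15*C**2 + 6) = -2 + (6 - 15*C**2) = 4 - 15*C**2)
r(12)*(-122) + Y(-12) = -1*(-122) + (4 - 15*(-12)**2) = 122 + (4 - 15*144) = 122 + (4 - 2160) = 122 - 2156 = -2034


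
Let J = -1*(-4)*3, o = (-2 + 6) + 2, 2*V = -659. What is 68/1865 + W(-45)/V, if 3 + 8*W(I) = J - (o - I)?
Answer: 128789/2458070 ≈ 0.052394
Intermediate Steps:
V = -659/2 (V = (½)*(-659) = -659/2 ≈ -329.50)
o = 6 (o = 4 + 2 = 6)
J = 12 (J = 4*3 = 12)
W(I) = 3/8 + I/8 (W(I) = -3/8 + (12 - (6 - I))/8 = -3/8 + (12 + (-6 + I))/8 = -3/8 + (6 + I)/8 = -3/8 + (¾ + I/8) = 3/8 + I/8)
68/1865 + W(-45)/V = 68/1865 + (3/8 + (⅛)*(-45))/(-659/2) = 68*(1/1865) + (3/8 - 45/8)*(-2/659) = 68/1865 - 21/4*(-2/659) = 68/1865 + 21/1318 = 128789/2458070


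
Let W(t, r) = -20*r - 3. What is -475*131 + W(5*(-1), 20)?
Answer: -62628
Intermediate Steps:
W(t, r) = -3 - 20*r
-475*131 + W(5*(-1), 20) = -475*131 + (-3 - 20*20) = -62225 + (-3 - 400) = -62225 - 403 = -62628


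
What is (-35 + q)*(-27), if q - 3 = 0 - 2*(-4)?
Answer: 648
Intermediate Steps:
q = 11 (q = 3 + (0 - 2*(-4)) = 3 + (0 + 8) = 3 + 8 = 11)
(-35 + q)*(-27) = (-35 + 11)*(-27) = -24*(-27) = 648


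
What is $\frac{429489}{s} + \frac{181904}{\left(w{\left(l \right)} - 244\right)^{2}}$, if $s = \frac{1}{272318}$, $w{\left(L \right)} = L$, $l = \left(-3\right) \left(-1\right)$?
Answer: $\frac{6793013523723566}{58081} \approx 1.1696 \cdot 10^{11}$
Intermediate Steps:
$l = 3$
$s = \frac{1}{272318} \approx 3.6722 \cdot 10^{-6}$
$\frac{429489}{s} + \frac{181904}{\left(w{\left(l \right)} - 244\right)^{2}} = 429489 \frac{1}{\frac{1}{272318}} + \frac{181904}{\left(3 - 244\right)^{2}} = 429489 \cdot 272318 + \frac{181904}{\left(-241\right)^{2}} = 116957585502 + \frac{181904}{58081} = \frac{6793013523723566}{58081}$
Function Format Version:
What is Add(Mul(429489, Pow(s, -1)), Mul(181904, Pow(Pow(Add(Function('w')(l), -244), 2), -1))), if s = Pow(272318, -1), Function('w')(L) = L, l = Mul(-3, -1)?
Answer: Rational(6793013523723566, 58081) ≈ 1.1696e+11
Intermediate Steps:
l = 3
s = Rational(1, 272318) ≈ 3.6722e-6
Add(Mul(429489, Pow(s, -1)), Mul(181904, Pow(Pow(Add(Function('w')(l), -244), 2), -1))) = Add(Mul(429489, Pow(Rational(1, 272318), -1)), Mul(181904, Pow(Pow(Add(3, -244), 2), -1))) = Add(Mul(429489, 272318), Mul(181904, Pow(Pow(-241, 2), -1))) = Add(116957585502, Mul(181904, Pow(58081, -1))) = Add(116957585502, Mul(181904, Rational(1, 58081))) = Add(116957585502, Rational(181904, 58081)) = Rational(6793013523723566, 58081)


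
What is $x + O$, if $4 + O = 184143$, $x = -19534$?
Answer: $164605$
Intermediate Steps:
$O = 184139$ ($O = -4 + 184143 = 184139$)
$x + O = -19534 + 184139 = 164605$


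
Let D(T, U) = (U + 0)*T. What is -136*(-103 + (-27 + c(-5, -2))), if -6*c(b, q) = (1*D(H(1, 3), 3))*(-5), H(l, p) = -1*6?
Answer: 19720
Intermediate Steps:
H(l, p) = -6
D(T, U) = T*U (D(T, U) = U*T = T*U)
c(b, q) = -15 (c(b, q) = -1*(-6*3)*(-5)/6 = -1*(-18)*(-5)/6 = -(-3)*(-5) = -1/6*90 = -15)
-136*(-103 + (-27 + c(-5, -2))) = -136*(-103 + (-27 - 15)) = -136*(-103 - 42) = -136*(-145) = 19720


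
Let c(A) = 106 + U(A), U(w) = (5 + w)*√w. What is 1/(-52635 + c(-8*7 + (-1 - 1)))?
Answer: I/(-52529*I + 53*√58) ≈ -1.9036e-5 + 1.4627e-7*I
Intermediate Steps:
U(w) = √w*(5 + w)
c(A) = 106 + √A*(5 + A)
1/(-52635 + c(-8*7 + (-1 - 1))) = 1/(-52635 + (106 + √(-8*7 + (-1 - 1))*(5 + (-8*7 + (-1 - 1))))) = 1/(-52635 + (106 + √(-56 - 2)*(5 + (-56 - 2)))) = 1/(-52635 + (106 + √(-58)*(5 - 58))) = 1/(-52635 + (106 + (I*√58)*(-53))) = 1/(-52635 + (106 - 53*I*√58)) = 1/(-52529 - 53*I*√58)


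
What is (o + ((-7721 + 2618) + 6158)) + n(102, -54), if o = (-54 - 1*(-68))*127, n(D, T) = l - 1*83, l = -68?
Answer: 2682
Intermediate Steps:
n(D, T) = -151 (n(D, T) = -68 - 1*83 = -68 - 83 = -151)
o = 1778 (o = (-54 + 68)*127 = 14*127 = 1778)
(o + ((-7721 + 2618) + 6158)) + n(102, -54) = (1778 + ((-7721 + 2618) + 6158)) - 151 = (1778 + (-5103 + 6158)) - 151 = (1778 + 1055) - 151 = 2833 - 151 = 2682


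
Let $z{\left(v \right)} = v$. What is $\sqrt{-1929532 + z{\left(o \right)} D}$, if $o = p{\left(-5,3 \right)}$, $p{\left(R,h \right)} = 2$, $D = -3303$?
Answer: $i \sqrt{1936138} \approx 1391.5 i$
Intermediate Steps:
$o = 2$
$\sqrt{-1929532 + z{\left(o \right)} D} = \sqrt{-1929532 + 2 \left(-3303\right)} = \sqrt{-1929532 - 6606} = \sqrt{-1936138} = i \sqrt{1936138}$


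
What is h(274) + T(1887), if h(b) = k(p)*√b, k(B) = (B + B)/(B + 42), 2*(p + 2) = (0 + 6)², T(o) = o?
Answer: 1887 + 16*√274/29 ≈ 1896.1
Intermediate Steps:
p = 16 (p = -2 + (0 + 6)²/2 = -2 + (½)*6² = -2 + (½)*36 = -2 + 18 = 16)
k(B) = 2*B/(42 + B) (k(B) = (2*B)/(42 + B) = 2*B/(42 + B))
h(b) = 16*√b/29 (h(b) = (2*16/(42 + 16))*√b = (2*16/58)*√b = (2*16*(1/58))*√b = 16*√b/29)
h(274) + T(1887) = 16*√274/29 + 1887 = 1887 + 16*√274/29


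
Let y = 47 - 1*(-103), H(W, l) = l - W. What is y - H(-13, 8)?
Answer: 129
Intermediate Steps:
y = 150 (y = 47 + 103 = 150)
y - H(-13, 8) = 150 - (8 - 1*(-13)) = 150 - (8 + 13) = 150 - 1*21 = 150 - 21 = 129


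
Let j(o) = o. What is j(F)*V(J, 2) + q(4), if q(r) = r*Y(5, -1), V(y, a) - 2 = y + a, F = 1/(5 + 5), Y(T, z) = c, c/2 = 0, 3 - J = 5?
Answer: ⅕ ≈ 0.20000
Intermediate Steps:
J = -2 (J = 3 - 1*5 = 3 - 5 = -2)
c = 0 (c = 2*0 = 0)
Y(T, z) = 0
F = ⅒ (F = 1/10 = ⅒ ≈ 0.10000)
V(y, a) = 2 + a + y (V(y, a) = 2 + (y + a) = 2 + (a + y) = 2 + a + y)
q(r) = 0 (q(r) = r*0 = 0)
j(F)*V(J, 2) + q(4) = (2 + 2 - 2)/10 + 0 = (⅒)*2 + 0 = ⅕ + 0 = ⅕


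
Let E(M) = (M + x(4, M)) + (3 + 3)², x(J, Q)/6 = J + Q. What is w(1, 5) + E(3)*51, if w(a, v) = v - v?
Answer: 4131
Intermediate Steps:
x(J, Q) = 6*J + 6*Q (x(J, Q) = 6*(J + Q) = 6*J + 6*Q)
w(a, v) = 0
E(M) = 60 + 7*M (E(M) = (M + (6*4 + 6*M)) + (3 + 3)² = (M + (24 + 6*M)) + 6² = (24 + 7*M) + 36 = 60 + 7*M)
w(1, 5) + E(3)*51 = 0 + (60 + 7*3)*51 = 0 + (60 + 21)*51 = 0 + 81*51 = 0 + 4131 = 4131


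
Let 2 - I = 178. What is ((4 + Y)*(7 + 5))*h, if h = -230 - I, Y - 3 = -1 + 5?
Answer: -7128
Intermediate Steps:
I = -176 (I = 2 - 1*178 = 2 - 178 = -176)
Y = 7 (Y = 3 + (-1 + 5) = 3 + 4 = 7)
h = -54 (h = -230 - 1*(-176) = -230 + 176 = -54)
((4 + Y)*(7 + 5))*h = ((4 + 7)*(7 + 5))*(-54) = (11*12)*(-54) = 132*(-54) = -7128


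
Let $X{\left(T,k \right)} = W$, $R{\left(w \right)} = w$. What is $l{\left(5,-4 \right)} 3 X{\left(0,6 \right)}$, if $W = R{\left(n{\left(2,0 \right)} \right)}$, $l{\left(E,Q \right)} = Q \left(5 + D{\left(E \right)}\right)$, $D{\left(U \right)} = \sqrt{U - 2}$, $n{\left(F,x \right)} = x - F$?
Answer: $120 + 24 \sqrt{3} \approx 161.57$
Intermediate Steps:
$D{\left(U \right)} = \sqrt{-2 + U}$
$l{\left(E,Q \right)} = Q \left(5 + \sqrt{-2 + E}\right)$
$W = -2$ ($W = 0 - 2 = -2$)
$X{\left(T,k \right)} = -2$
$l{\left(5,-4 \right)} 3 X{\left(0,6 \right)} = - 4 \left(5 + \sqrt{-2 + 5}\right) 3 \left(-2\right) = - 4 \left(5 + \sqrt{3}\right) 3 \left(-2\right) = \left(-20 - 4 \sqrt{3}\right) 3 \left(-2\right) = \left(-60 - 12 \sqrt{3}\right) \left(-2\right) = 120 + 24 \sqrt{3}$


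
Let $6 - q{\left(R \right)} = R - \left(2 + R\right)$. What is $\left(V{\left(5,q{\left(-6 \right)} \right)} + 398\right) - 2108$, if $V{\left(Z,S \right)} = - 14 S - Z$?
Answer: $-1827$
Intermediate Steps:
$q{\left(R \right)} = 8$ ($q{\left(R \right)} = 6 - \left(R - \left(2 + R\right)\right) = 6 - -2 = 6 + 2 = 8$)
$V{\left(Z,S \right)} = - Z - 14 S$
$\left(V{\left(5,q{\left(-6 \right)} \right)} + 398\right) - 2108 = \left(\left(\left(-1\right) 5 - 112\right) + 398\right) - 2108 = \left(\left(-5 - 112\right) + 398\right) - 2108 = \left(-117 + 398\right) - 2108 = 281 - 2108 = -1827$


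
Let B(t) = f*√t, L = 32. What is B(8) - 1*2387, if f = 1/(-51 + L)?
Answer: -2387 - 2*√2/19 ≈ -2387.1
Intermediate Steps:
f = -1/19 (f = 1/(-51 + 32) = 1/(-19) = -1/19 ≈ -0.052632)
B(t) = -√t/19
B(8) - 1*2387 = -2*√2/19 - 1*2387 = -2*√2/19 - 2387 = -2387 - 2*√2/19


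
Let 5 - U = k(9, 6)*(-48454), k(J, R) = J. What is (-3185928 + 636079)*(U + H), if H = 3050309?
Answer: -8889793553600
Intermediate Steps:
U = 436091 (U = 5 - 9*(-48454) = 5 - 1*(-436086) = 5 + 436086 = 436091)
(-3185928 + 636079)*(U + H) = (-3185928 + 636079)*(436091 + 3050309) = -2549849*3486400 = -8889793553600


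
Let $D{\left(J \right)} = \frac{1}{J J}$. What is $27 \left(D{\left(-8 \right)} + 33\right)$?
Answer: $\frac{57051}{64} \approx 891.42$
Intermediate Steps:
$D{\left(J \right)} = \frac{1}{J^{2}}$
$27 \left(D{\left(-8 \right)} + 33\right) = 27 \left(\frac{1}{64} + 33\right) = 27 \cdot \frac{2113}{64} = \frac{57051}{64}$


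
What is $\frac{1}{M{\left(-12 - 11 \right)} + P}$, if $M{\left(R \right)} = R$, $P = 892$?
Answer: $\frac{1}{869} \approx 0.0011507$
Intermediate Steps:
$\frac{1}{M{\left(-12 - 11 \right)} + P} = \frac{1}{\left(-12 - 11\right) + 892} = \frac{1}{-23 + 892} = \frac{1}{869}$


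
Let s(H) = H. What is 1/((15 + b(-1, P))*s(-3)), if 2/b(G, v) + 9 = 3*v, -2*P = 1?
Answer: -7/311 ≈ -0.022508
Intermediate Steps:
P = -1/2 (P = -1/2*1 = -1/2 ≈ -0.50000)
b(G, v) = 2/(-9 + 3*v)
1/((15 + b(-1, P))*s(-3)) = 1/((15 + 2/(3*(-3 - 1/2)))*(-3)) = 1/((15 + 2/(3*(-7/2)))*(-3)) = 1/((15 + (2/3)*(-2/7))*(-3)) = 1/((15 - 4/21)*(-3)) = 1/((311/21)*(-3)) = 1/(-311/7) = -7/311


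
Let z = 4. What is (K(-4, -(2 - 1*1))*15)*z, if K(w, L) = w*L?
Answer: 240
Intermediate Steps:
K(w, L) = L*w
(K(-4, -(2 - 1*1))*15)*z = ((-(2 - 1*1)*(-4))*15)*4 = ((-(2 - 1)*(-4))*15)*4 = ((-1*1*(-4))*15)*4 = (-1*(-4)*15)*4 = (4*15)*4 = 60*4 = 240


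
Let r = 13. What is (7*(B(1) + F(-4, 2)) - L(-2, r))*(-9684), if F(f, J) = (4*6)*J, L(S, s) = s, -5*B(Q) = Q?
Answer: -15571872/5 ≈ -3.1144e+6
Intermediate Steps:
B(Q) = -Q/5
F(f, J) = 24*J
(7*(B(1) + F(-4, 2)) - L(-2, r))*(-9684) = (7*(-1/5*1 + 24*2) - 1*13)*(-9684) = (7*(-1/5 + 48) - 13)*(-9684) = (7*(239/5) - 13)*(-9684) = (1673/5 - 13)*(-9684) = (1608/5)*(-9684) = -15571872/5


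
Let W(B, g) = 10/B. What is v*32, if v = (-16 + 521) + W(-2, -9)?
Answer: 16000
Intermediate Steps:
v = 500 (v = (-16 + 521) + 10/(-2) = 505 + 10*(-½) = 505 - 5 = 500)
v*32 = 500*32 = 16000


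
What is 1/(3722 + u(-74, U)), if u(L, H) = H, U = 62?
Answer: 1/3784 ≈ 0.00026427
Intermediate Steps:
1/(3722 + u(-74, U)) = 1/(3722 + 62) = 1/3784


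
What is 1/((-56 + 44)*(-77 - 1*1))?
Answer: 1/936 ≈ 0.0010684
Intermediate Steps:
1/((-56 + 44)*(-77 - 1*1)) = 1/(-12*(-77 - 1)) = 1/(-12*(-78)) = 1/936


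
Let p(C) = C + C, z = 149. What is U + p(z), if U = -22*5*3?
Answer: -32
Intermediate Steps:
p(C) = 2*C
U = -330 (U = -110*3 = -330)
U + p(z) = -330 + 2*149 = -330 + 298 = -32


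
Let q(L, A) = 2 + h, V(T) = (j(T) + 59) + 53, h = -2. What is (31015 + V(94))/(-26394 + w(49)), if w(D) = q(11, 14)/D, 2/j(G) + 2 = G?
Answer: -477281/404708 ≈ -1.1793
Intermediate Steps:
j(G) = 2/(-2 + G)
V(T) = 112 + 2/(-2 + T) (V(T) = (2/(-2 + T) + 59) + 53 = (59 + 2/(-2 + T)) + 53 = 112 + 2/(-2 + T))
q(L, A) = 0 (q(L, A) = 2 - 2 = 0)
w(D) = 0 (w(D) = 0/D = 0)
(31015 + V(94))/(-26394 + w(49)) = (31015 + 2*(-111 + 56*94)/(-2 + 94))/(-26394 + 0) = (31015 + 2*(-111 + 5264)/92)/(-26394) = (31015 + 2*(1/92)*5153)*(-1/26394) = (31015 + 5153/46)*(-1/26394) = (1431843/46)*(-1/26394) = -477281/404708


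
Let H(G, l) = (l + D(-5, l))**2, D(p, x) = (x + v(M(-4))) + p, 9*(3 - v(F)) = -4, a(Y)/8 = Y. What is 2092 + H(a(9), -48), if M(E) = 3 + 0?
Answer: 940336/81 ≈ 11609.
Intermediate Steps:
M(E) = 3
a(Y) = 8*Y
v(F) = 31/9 (v(F) = 3 - 1/9*(-4) = 3 + 4/9 = 31/9)
D(p, x) = 31/9 + p + x (D(p, x) = (x + 31/9) + p = (31/9 + x) + p = 31/9 + p + x)
H(G, l) = (-14/9 + 2*l)**2 (H(G, l) = (l + (31/9 - 5 + l))**2 = (l + (-14/9 + l))**2 = (-14/9 + 2*l)**2)
2092 + H(a(9), -48) = 2092 + 4*(-7 + 9*(-48))**2/81 = 2092 + 4*(-7 - 432)**2/81 = 2092 + (4/81)*(-439)**2 = 2092 + (4/81)*192721 = 2092 + 770884/81 = 940336/81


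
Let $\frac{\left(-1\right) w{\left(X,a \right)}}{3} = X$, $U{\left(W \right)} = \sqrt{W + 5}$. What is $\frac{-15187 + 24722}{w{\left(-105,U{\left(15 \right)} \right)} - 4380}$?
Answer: $- \frac{1907}{813} \approx -2.3456$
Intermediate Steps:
$U{\left(W \right)} = \sqrt{5 + W}$
$w{\left(X,a \right)} = - 3 X$
$\frac{-15187 + 24722}{w{\left(-105,U{\left(15 \right)} \right)} - 4380} = \frac{-15187 + 24722}{\left(-3\right) \left(-105\right) - 4380} = \frac{9535}{315 - 4380} = \frac{9535}{-4065} = 9535 \left(- \frac{1}{4065}\right) = - \frac{1907}{813}$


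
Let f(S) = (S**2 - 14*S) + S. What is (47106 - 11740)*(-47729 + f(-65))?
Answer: -1508678194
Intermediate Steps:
f(S) = S**2 - 13*S
(47106 - 11740)*(-47729 + f(-65)) = (47106 - 11740)*(-47729 - 65*(-13 - 65)) = 35366*(-47729 - 65*(-78)) = 35366*(-47729 + 5070) = 35366*(-42659) = -1508678194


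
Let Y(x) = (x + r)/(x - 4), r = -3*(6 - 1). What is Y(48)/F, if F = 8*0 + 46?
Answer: 3/184 ≈ 0.016304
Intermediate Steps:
r = -15 (r = -3*5 = -15)
Y(x) = (-15 + x)/(-4 + x) (Y(x) = (x - 15)/(x - 4) = (-15 + x)/(-4 + x))
F = 46 (F = 0 + 46 = 46)
Y(48)/F = ((-15 + 48)/(-4 + 48))/46 = (33/44)*(1/46) = ((1/44)*33)*(1/46) = (3/4)*(1/46) = 3/184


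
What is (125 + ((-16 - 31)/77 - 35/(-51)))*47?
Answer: 23085131/3927 ≈ 5878.6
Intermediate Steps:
(125 + ((-16 - 31)/77 - 35/(-51)))*47 = (125 + (-47*1/77 - 35*(-1/51)))*47 = (125 + (-47/77 + 35/51))*47 = (125 + 298/3927)*47 = (491173/3927)*47 = 23085131/3927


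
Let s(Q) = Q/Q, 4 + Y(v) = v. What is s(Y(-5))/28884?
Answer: 1/28884 ≈ 3.4621e-5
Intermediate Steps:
Y(v) = -4 + v
s(Q) = 1
s(Y(-5))/28884 = 1/28884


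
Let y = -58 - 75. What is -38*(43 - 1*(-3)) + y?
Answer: -1881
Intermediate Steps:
y = -133
-38*(43 - 1*(-3)) + y = -38*(43 - 1*(-3)) - 133 = -38*(43 + 3) - 133 = -38*46 - 133 = -1748 - 133 = -1881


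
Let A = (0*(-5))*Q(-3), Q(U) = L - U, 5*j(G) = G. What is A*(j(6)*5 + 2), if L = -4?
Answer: 0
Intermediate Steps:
j(G) = G/5
Q(U) = -4 - U
A = 0 (A = (0*(-5))*(-4 - 1*(-3)) = 0*(-4 + 3) = 0*(-1) = 0)
A*(j(6)*5 + 2) = 0*(((⅕)*6)*5 + 2) = 0*((6/5)*5 + 2) = 0*(6 + 2) = 0*8 = 0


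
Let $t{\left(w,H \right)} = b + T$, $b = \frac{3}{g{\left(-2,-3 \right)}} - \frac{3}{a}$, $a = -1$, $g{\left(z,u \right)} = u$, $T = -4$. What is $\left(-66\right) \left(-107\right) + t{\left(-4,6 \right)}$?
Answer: $7060$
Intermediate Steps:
$b = 2$ ($b = \frac{3}{-3} - \frac{3}{-1} = 3 \left(- \frac{1}{3}\right) - -3 = -1 + 3 = 2$)
$t{\left(w,H \right)} = -2$ ($t{\left(w,H \right)} = 2 - 4 = -2$)
$\left(-66\right) \left(-107\right) + t{\left(-4,6 \right)} = \left(-66\right) \left(-107\right) - 2 = 7062 - 2 = 7060$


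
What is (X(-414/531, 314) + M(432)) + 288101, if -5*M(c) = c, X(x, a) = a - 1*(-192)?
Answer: 1442603/5 ≈ 2.8852e+5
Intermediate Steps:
X(x, a) = 192 + a (X(x, a) = a + 192 = 192 + a)
M(c) = -c/5
(X(-414/531, 314) + M(432)) + 288101 = ((192 + 314) - ⅕*432) + 288101 = (506 - 432/5) + 288101 = 2098/5 + 288101 = 1442603/5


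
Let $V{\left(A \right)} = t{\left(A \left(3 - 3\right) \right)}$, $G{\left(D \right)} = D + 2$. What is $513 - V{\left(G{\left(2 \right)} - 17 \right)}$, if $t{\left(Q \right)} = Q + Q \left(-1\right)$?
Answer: $513$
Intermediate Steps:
$t{\left(Q \right)} = 0$ ($t{\left(Q \right)} = Q - Q = 0$)
$G{\left(D \right)} = 2 + D$
$V{\left(A \right)} = 0$
$513 - V{\left(G{\left(2 \right)} - 17 \right)} = 513 - 0 = 513 + 0 = 513$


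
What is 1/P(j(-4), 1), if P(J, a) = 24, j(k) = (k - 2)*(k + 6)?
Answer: 1/24 ≈ 0.041667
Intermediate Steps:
j(k) = (-2 + k)*(6 + k)
1/P(j(-4), 1) = 1/24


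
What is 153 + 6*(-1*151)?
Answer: -753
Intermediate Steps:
153 + 6*(-1*151) = 153 + 6*(-151) = 153 - 906 = -753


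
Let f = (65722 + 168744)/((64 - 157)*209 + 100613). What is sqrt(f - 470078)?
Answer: I*sqrt(193598759378757)/20294 ≈ 685.62*I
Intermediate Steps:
f = 117233/40588 (f = 234466/(-93*209 + 100613) = 234466/(-19437 + 100613) = 234466/81176 = 234466*(1/81176) = 117233/40588 ≈ 2.8884)
sqrt(f - 470078) = sqrt(117233/40588 - 470078) = sqrt(-19079408631/40588) = I*sqrt(193598759378757)/20294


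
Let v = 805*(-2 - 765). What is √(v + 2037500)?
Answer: 3*√157785 ≈ 1191.7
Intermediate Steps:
v = -617435 (v = 805*(-767) = -617435)
√(v + 2037500) = √(-617435 + 2037500) = √1420065 = 3*√157785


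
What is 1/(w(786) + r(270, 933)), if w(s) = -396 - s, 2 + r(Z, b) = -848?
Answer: -1/2032 ≈ -0.00049213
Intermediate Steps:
r(Z, b) = -850 (r(Z, b) = -2 - 848 = -850)
1/(w(786) + r(270, 933)) = 1/((-396 - 1*786) - 850) = 1/((-396 - 786) - 850) = 1/(-1182 - 850) = 1/(-2032) = -1/2032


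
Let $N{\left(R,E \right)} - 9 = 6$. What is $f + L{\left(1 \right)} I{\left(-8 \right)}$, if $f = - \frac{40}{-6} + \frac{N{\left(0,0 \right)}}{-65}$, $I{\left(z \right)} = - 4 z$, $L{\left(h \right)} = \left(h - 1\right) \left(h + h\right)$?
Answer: $\frac{251}{39} \approx 6.4359$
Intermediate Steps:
$N{\left(R,E \right)} = 15$ ($N{\left(R,E \right)} = 9 + 6 = 15$)
$L{\left(h \right)} = 2 h \left(-1 + h\right)$ ($L{\left(h \right)} = \left(-1 + h\right) 2 h = 2 h \left(-1 + h\right)$)
$f = \frac{251}{39}$ ($f = - \frac{40}{-6} + \frac{15}{-65} = \left(-40\right) \left(- \frac{1}{6}\right) + 15 \left(- \frac{1}{65}\right) = \frac{20}{3} - \frac{3}{13} = \frac{251}{39} \approx 6.4359$)
$f + L{\left(1 \right)} I{\left(-8 \right)} = \frac{251}{39} + 2 \cdot 1 \left(-1 + 1\right) \left(\left(-4\right) \left(-8\right)\right) = \frac{251}{39} + 2 \cdot 1 \cdot 0 \cdot 32 = \frac{251}{39} + 0 \cdot 32 = \frac{251}{39} + 0 = \frac{251}{39}$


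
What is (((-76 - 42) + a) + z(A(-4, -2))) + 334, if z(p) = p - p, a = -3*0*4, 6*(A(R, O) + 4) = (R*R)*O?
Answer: 216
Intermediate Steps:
A(R, O) = -4 + O*R²/6 (A(R, O) = -4 + ((R*R)*O)/6 = -4 + (R²*O)/6 = -4 + (O*R²)/6 = -4 + O*R²/6)
a = 0 (a = 0*4 = 0)
z(p) = 0
(((-76 - 42) + a) + z(A(-4, -2))) + 334 = (((-76 - 42) + 0) + 0) + 334 = ((-118 + 0) + 0) + 334 = (-118 + 0) + 334 = -118 + 334 = 216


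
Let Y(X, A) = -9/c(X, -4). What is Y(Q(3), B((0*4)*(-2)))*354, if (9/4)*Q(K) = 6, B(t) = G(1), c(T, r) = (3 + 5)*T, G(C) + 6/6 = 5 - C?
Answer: -4779/32 ≈ -149.34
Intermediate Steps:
G(C) = 4 - C (G(C) = -1 + (5 - C) = 4 - C)
c(T, r) = 8*T
B(t) = 3 (B(t) = 4 - 1*1 = 4 - 1 = 3)
Q(K) = 8/3 (Q(K) = (4/9)*6 = 8/3)
Y(X, A) = -9/(8*X) (Y(X, A) = -9*1/(8*X) = -9/(8*X))
Y(Q(3), B((0*4)*(-2)))*354 = -9/(8*8/3)*354 = -9/8*3/8*354 = -27/64*354 = -4779/32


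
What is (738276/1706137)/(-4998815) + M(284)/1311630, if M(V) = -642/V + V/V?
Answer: -19578067066273/18687952682341836780 ≈ -1.0476e-6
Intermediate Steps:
M(V) = 1 - 642/V (M(V) = -642/V + 1 = 1 - 642/V)
(738276/1706137)/(-4998815) + M(284)/1311630 = (738276/1706137)/(-4998815) + ((-642 + 284)/284)/1311630 = (738276*(1/1706137))*(-1/4998815) + ((1/284)*(-358))*(1/1311630) = (43428/100361)*(-1/4998815) - 179/142*1/1311630 = -43428/501686072215 - 179/186251460 = -19578067066273/18687952682341836780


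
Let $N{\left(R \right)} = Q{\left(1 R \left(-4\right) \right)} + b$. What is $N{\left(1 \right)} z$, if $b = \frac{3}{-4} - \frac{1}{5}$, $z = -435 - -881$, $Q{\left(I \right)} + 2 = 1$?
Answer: $- \frac{8697}{10} \approx -869.7$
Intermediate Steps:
$Q{\left(I \right)} = -1$ ($Q{\left(I \right)} = -2 + 1 = -1$)
$z = 446$ ($z = -435 + 881 = 446$)
$b = - \frac{19}{20}$ ($b = 3 \left(- \frac{1}{4}\right) - \frac{1}{5} = - \frac{3}{4} - \frac{1}{5} = - \frac{19}{20} \approx -0.95$)
$N{\left(R \right)} = - \frac{39}{20}$ ($N{\left(R \right)} = -1 - \frac{19}{20} = - \frac{39}{20}$)
$N{\left(1 \right)} z = \left(- \frac{39}{20}\right) 446 = - \frac{8697}{10}$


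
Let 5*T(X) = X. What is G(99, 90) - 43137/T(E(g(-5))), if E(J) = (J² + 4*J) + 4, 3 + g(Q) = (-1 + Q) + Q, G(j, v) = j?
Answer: -22381/16 ≈ -1398.8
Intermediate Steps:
g(Q) = -4 + 2*Q (g(Q) = -3 + ((-1 + Q) + Q) = -3 + (-1 + 2*Q) = -4 + 2*Q)
E(J) = 4 + J² + 4*J
T(X) = X/5
G(99, 90) - 43137/T(E(g(-5))) = 99 - 43137/((4 + (-4 + 2*(-5))² + 4*(-4 + 2*(-5)))/5) = 99 - 43137/((4 + (-4 - 10)² + 4*(-4 - 10))/5) = 99 - 43137/((4 + (-14)² + 4*(-14))/5) = 99 - 43137/((4 + 196 - 56)/5) = 99 - 43137/((⅕)*144) = 99 - 43137/144/5 = 99 - 43137*5/144 = 99 - 1*23965/16 = 99 - 23965/16 = -22381/16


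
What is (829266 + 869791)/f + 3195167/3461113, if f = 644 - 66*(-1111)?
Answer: 6116974773431/256018528610 ≈ 23.893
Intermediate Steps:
f = 73970 (f = 644 + 73326 = 73970)
(829266 + 869791)/f + 3195167/3461113 = (829266 + 869791)/73970 + 3195167/3461113 = 1699057*(1/73970) + 3195167*(1/3461113) = 1699057/73970 + 3195167/3461113 = 6116974773431/256018528610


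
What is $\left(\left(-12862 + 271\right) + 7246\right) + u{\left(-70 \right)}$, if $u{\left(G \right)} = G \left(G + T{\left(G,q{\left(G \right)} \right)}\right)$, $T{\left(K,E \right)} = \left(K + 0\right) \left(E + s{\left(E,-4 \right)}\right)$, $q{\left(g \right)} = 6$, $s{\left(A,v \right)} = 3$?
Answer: $43655$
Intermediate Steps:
$T{\left(K,E \right)} = K \left(3 + E\right)$ ($T{\left(K,E \right)} = \left(K + 0\right) \left(E + 3\right) = K \left(3 + E\right)$)
$u{\left(G \right)} = 10 G^{2}$ ($u{\left(G \right)} = G \left(G + G \left(3 + 6\right)\right) = G \left(G + G 9\right) = G \left(G + 9 G\right) = G 10 G = 10 G^{2}$)
$\left(\left(-12862 + 271\right) + 7246\right) + u{\left(-70 \right)} = \left(\left(-12862 + 271\right) + 7246\right) + 10 \left(-70\right)^{2} = \left(-12591 + 7246\right) + 10 \cdot 4900 = -5345 + 49000 = 43655$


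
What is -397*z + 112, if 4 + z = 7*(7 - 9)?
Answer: 7258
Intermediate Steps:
z = -18 (z = -4 + 7*(7 - 9) = -4 + 7*(-2) = -4 - 14 = -18)
-397*z + 112 = -397*(-18) + 112 = 7146 + 112 = 7258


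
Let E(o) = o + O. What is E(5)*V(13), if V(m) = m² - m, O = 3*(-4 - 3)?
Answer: -2496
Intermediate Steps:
O = -21 (O = 3*(-7) = -21)
E(o) = -21 + o (E(o) = o - 21 = -21 + o)
E(5)*V(13) = (-21 + 5)*(13*(-1 + 13)) = -208*12 = -16*156 = -2496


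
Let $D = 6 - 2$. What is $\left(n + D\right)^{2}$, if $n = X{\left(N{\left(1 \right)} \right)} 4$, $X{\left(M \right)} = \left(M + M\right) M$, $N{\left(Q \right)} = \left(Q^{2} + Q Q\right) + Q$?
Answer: $5776$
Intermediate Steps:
$N{\left(Q \right)} = Q + 2 Q^{2}$ ($N{\left(Q \right)} = \left(Q^{2} + Q^{2}\right) + Q = 2 Q^{2} + Q = Q + 2 Q^{2}$)
$X{\left(M \right)} = 2 M^{2}$ ($X{\left(M \right)} = 2 M M = 2 M^{2}$)
$n = 72$ ($n = 2 \left(1 \left(1 + 2 \cdot 1\right)\right)^{2} \cdot 4 = 2 \left(1 \left(1 + 2\right)\right)^{2} \cdot 4 = 2 \left(1 \cdot 3\right)^{2} \cdot 4 = 2 \cdot 3^{2} \cdot 4 = 2 \cdot 9 \cdot 4 = 18 \cdot 4 = 72$)
$D = 4$ ($D = 6 - 2 = 4$)
$\left(n + D\right)^{2} = \left(72 + 4\right)^{2} = 76^{2} = 5776$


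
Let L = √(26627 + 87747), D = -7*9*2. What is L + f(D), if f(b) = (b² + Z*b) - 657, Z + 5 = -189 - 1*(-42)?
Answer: 34371 + √114374 ≈ 34709.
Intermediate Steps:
D = -126 (D = -63*2 = -126)
Z = -152 (Z = -5 + (-189 - 1*(-42)) = -5 + (-189 + 42) = -5 - 147 = -152)
L = √114374 ≈ 338.19
f(b) = -657 + b² - 152*b (f(b) = (b² - 152*b) - 657 = -657 + b² - 152*b)
L + f(D) = √114374 + (-657 + (-126)² - 152*(-126)) = √114374 + (-657 + 15876 + 19152) = √114374 + 34371 = 34371 + √114374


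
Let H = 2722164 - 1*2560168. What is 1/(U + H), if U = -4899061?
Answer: -1/4737065 ≈ -2.1110e-7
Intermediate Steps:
H = 161996 (H = 2722164 - 2560168 = 161996)
1/(U + H) = 1/(-4899061 + 161996) = 1/(-4737065) = -1/4737065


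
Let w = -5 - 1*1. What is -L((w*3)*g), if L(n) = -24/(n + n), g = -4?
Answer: 1/6 ≈ 0.16667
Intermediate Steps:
w = -6 (w = -5 - 1 = -6)
L(n) = -12/n (L(n) = -24/(2*n) = (1/(2*n))*(-24) = -12/n)
-L((w*3)*g) = -(-12)/(-6*3*(-4)) = -(-12)/((-18*(-4))) = -(-12)/72 = -1*(-1/6) = 1/6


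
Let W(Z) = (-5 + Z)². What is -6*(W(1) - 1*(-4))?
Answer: -120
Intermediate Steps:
-6*(W(1) - 1*(-4)) = -6*((-5 + 1)² - 1*(-4)) = -6*((-4)² + 4) = -6*(16 + 4) = -6*20 = -120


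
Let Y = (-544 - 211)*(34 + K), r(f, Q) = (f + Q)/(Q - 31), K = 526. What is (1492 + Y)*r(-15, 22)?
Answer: 327684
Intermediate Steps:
r(f, Q) = (Q + f)/(-31 + Q)
Y = -422800 (Y = (-544 - 211)*(34 + 526) = -755*560 = -422800)
(1492 + Y)*r(-15, 22) = (1492 - 422800)*((22 - 15)/(-31 + 22)) = -421308*7/(-9) = -(-46812)*7 = -421308*(-7/9) = 327684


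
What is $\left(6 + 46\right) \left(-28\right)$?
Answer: $-1456$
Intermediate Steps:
$\left(6 + 46\right) \left(-28\right) = 52 \left(-28\right) = -1456$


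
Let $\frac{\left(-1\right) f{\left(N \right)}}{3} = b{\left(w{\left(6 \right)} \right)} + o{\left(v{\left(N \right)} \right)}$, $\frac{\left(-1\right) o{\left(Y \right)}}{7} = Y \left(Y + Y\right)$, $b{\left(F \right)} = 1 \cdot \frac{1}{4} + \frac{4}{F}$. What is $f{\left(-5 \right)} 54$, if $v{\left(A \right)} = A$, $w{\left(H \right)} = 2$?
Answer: $\frac{112671}{2} \approx 56336.0$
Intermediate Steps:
$b{\left(F \right)} = \frac{1}{4} + \frac{4}{F}$ ($b{\left(F \right)} = 1 \cdot \frac{1}{4} + \frac{4}{F} = \frac{1}{4} + \frac{4}{F}$)
$o{\left(Y \right)} = - 14 Y^{2}$ ($o{\left(Y \right)} = - 7 Y \left(Y + Y\right) = - 7 Y 2 Y = - 7 \cdot 2 Y^{2} = - 14 Y^{2}$)
$f{\left(N \right)} = - \frac{27}{4} + 42 N^{2}$ ($f{\left(N \right)} = - 3 \left(\frac{16 + 2}{4 \cdot 2} - 14 N^{2}\right) = - 3 \left(\frac{1}{4} \cdot \frac{1}{2} \cdot 18 - 14 N^{2}\right) = - 3 \left(\frac{9}{4} - 14 N^{2}\right) = - \frac{27}{4} + 42 N^{2}$)
$f{\left(-5 \right)} 54 = \left(- \frac{27}{4} + 42 \left(-5\right)^{2}\right) 54 = \left(- \frac{27}{4} + 42 \cdot 25\right) 54 = \left(- \frac{27}{4} + 1050\right) 54 = \frac{4173}{4} \cdot 54 = \frac{112671}{2}$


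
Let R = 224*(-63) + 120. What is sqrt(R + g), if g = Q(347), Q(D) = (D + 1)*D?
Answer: 2*sqrt(26691) ≈ 326.75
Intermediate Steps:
R = -13992 (R = -14112 + 120 = -13992)
Q(D) = D*(1 + D) (Q(D) = (1 + D)*D = D*(1 + D))
g = 120756 (g = 347*(1 + 347) = 347*348 = 120756)
sqrt(R + g) = sqrt(-13992 + 120756) = sqrt(106764) = 2*sqrt(26691)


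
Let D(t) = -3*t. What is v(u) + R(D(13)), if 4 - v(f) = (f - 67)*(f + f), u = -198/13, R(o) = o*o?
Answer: -165599/169 ≈ -979.88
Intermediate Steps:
R(o) = o²
u = -198/13 (u = -198*1/13 = -198/13 ≈ -15.231)
v(f) = 4 - 2*f*(-67 + f) (v(f) = 4 - (f - 67)*(f + f) = 4 - (-67 + f)*2*f = 4 - 2*f*(-67 + f))
v(u) + R(D(13)) = (4 - 2*(-198/13)² + 134*(-198/13)) + (-3*13)² = (4 - 2*39204/169 - 26532/13) + (-39)² = (4 - 78408/169 - 26532/13) + 1521 = -422648/169 + 1521 = -165599/169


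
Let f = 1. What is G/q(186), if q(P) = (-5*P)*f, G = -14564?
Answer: 7282/465 ≈ 15.660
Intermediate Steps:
q(P) = -5*P (q(P) = -5*P*1 = -5*P)
G/q(186) = -14564/((-5*186)) = -14564/(-930) = -14564*(-1/930) = 7282/465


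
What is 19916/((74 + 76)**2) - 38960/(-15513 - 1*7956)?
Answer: 112000717/44004375 ≈ 2.5452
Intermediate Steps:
19916/((74 + 76)**2) - 38960/(-15513 - 1*7956) = 19916/(150**2) - 38960/(-15513 - 7956) = 19916/22500 - 38960/(-23469) = 19916*(1/22500) - 38960*(-1/23469) = 4979/5625 + 38960/23469 = 112000717/44004375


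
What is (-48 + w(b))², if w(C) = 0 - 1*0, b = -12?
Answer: 2304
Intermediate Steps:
w(C) = 0 (w(C) = 0 + 0 = 0)
(-48 + w(b))² = (-48 + 0)² = (-48)² = 2304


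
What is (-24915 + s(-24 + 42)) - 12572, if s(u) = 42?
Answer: -37445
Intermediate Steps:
(-24915 + s(-24 + 42)) - 12572 = (-24915 + 42) - 12572 = -24873 - 12572 = -37445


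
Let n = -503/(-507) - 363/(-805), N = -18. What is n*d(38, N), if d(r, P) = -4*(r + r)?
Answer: -179042624/408135 ≈ -438.68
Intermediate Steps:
n = 588956/408135 (n = -503*(-1/507) - 363*(-1/805) = 503/507 + 363/805 = 588956/408135 ≈ 1.4430)
d(r, P) = -8*r
n*d(38, N) = 588956*(-8*38)/408135 = (588956/408135)*(-304) = -179042624/408135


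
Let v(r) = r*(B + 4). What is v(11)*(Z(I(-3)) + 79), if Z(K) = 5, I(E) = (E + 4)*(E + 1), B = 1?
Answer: 4620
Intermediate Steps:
I(E) = (1 + E)*(4 + E) (I(E) = (4 + E)*(1 + E) = (1 + E)*(4 + E))
v(r) = 5*r (v(r) = r*(1 + 4) = r*5 = 5*r)
v(11)*(Z(I(-3)) + 79) = (5*11)*(5 + 79) = 55*84 = 4620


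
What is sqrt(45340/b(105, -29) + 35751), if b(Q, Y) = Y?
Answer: sqrt(28751731)/29 ≈ 184.90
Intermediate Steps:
sqrt(45340/b(105, -29) + 35751) = sqrt(45340/(-29) + 35751) = sqrt(45340*(-1/29) + 35751) = sqrt(-45340/29 + 35751) = sqrt(991439/29) = sqrt(28751731)/29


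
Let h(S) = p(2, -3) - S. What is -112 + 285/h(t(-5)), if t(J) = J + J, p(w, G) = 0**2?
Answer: -167/2 ≈ -83.500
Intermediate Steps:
p(w, G) = 0
t(J) = 2*J
h(S) = -S (h(S) = 0 - S = -S)
-112 + 285/h(t(-5)) = -112 + 285/((-2*(-5))) = -112 + 285/((-1*(-10))) = -112 + 285/10 = -112 + 285*(1/10) = -112 + 57/2 = -167/2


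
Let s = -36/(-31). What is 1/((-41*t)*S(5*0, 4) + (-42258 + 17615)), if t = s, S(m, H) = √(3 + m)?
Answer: -23681923/583587092761 + 45756*√3/583587092761 ≈ -4.0444e-5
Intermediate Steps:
s = 36/31 (s = -36*(-1/31) = 36/31 ≈ 1.1613)
t = 36/31 ≈ 1.1613
1/((-41*t)*S(5*0, 4) + (-42258 + 17615)) = 1/((-41*36/31)*√(3 + 5*0) + (-42258 + 17615)) = 1/(-1476*√(3 + 0)/31 - 24643) = 1/(-1476*√3/31 - 24643) = 1/(-24643 - 1476*√3/31)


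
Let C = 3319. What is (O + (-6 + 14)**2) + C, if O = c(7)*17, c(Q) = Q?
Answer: 3502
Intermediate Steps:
O = 119 (O = 7*17 = 119)
(O + (-6 + 14)**2) + C = (119 + (-6 + 14)**2) + 3319 = (119 + 8**2) + 3319 = (119 + 64) + 3319 = 183 + 3319 = 3502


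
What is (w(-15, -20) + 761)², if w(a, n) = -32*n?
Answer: 1962801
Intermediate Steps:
(w(-15, -20) + 761)² = (-32*(-20) + 761)² = (640 + 761)² = 1401² = 1962801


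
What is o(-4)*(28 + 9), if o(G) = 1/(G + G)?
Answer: -37/8 ≈ -4.6250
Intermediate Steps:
o(G) = 1/(2*G)
o(-4)*(28 + 9) = ((½)/(-4))*(28 + 9) = ((½)*(-¼))*37 = -⅛*37 = -37/8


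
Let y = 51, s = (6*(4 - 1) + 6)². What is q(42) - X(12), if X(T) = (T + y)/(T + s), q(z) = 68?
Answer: 1901/28 ≈ 67.893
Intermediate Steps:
s = 576 (s = (6*3 + 6)² = (18 + 6)² = 24² = 576)
X(T) = (51 + T)/(576 + T) (X(T) = (T + 51)/(T + 576) = (51 + T)/(576 + T))
q(42) - X(12) = 68 - (51 + 12)/(576 + 12) = 68 - 63/588 = 68 - 1*3/28 = 68 - 3/28 = 1901/28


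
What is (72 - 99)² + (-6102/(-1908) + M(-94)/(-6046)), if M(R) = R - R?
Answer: 77613/106 ≈ 732.20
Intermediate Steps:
M(R) = 0
(72 - 99)² + (-6102/(-1908) + M(-94)/(-6046)) = (72 - 99)² + (-6102/(-1908) + 0/(-6046)) = (-27)² + (-6102*(-1/1908) + 0*(-1/6046)) = 729 + (339/106 + 0) = 729 + 339/106 = 77613/106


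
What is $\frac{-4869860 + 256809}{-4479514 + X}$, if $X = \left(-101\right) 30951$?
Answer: $\frac{4613051}{7605565} \approx 0.60654$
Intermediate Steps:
$X = -3126051$
$\frac{-4869860 + 256809}{-4479514 + X} = \frac{-4869860 + 256809}{-4479514 - 3126051} = - \frac{4613051}{-7605565} = \left(-4613051\right) \left(- \frac{1}{7605565}\right) = \frac{4613051}{7605565}$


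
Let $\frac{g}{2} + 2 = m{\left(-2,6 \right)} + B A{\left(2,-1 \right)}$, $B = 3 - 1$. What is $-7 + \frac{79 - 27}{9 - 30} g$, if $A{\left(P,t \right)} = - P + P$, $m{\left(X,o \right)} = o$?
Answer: $- \frac{563}{21} \approx -26.81$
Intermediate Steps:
$A{\left(P,t \right)} = 0$
$B = 2$ ($B = 3 - 1 = 2$)
$g = 8$ ($g = -4 + 2 \left(6 + 2 \cdot 0\right) = -4 + 2 \left(6 + 0\right) = -4 + 2 \cdot 6 = -4 + 12 = 8$)
$-7 + \frac{79 - 27}{9 - 30} g = -7 + \frac{79 - 27}{9 - 30} \cdot 8 = -7 + \frac{52}{-21} \cdot 8 = -7 + 52 \left(- \frac{1}{21}\right) 8 = -7 - \frac{416}{21} = - \frac{563}{21}$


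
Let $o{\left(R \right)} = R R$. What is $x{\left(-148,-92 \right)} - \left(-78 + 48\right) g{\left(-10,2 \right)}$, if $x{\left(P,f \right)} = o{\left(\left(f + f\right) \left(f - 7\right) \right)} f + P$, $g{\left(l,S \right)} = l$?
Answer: $-30527684800$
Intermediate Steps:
$o{\left(R \right)} = R^{2}$
$x{\left(P,f \right)} = P + 4 f^{3} \left(-7 + f\right)^{2}$ ($x{\left(P,f \right)} = \left(\left(f + f\right) \left(f - 7\right)\right)^{2} f + P = \left(2 f \left(-7 + f\right)\right)^{2} f + P = 4 f^{2} \left(-7 + f\right)^{2} f + P = 4 f^{3} \left(-7 + f\right)^{2} + P = P + 4 f^{3} \left(-7 + f\right)^{2}$)
$x{\left(-148,-92 \right)} - \left(-78 + 48\right) g{\left(-10,2 \right)} = \left(-148 + 4 \left(-92\right)^{3} \left(-7 - 92\right)^{2}\right) - \left(-78 + 48\right) \left(-10\right) = \left(-148 + 4 \left(-778688\right) \left(-99\right)^{2}\right) - \left(-30\right) \left(-10\right) = \left(-148 + 4 \left(-778688\right) 9801\right) - 300 = \left(-148 - 30527684352\right) - 300 = -30527684500 - 300 = -30527684800$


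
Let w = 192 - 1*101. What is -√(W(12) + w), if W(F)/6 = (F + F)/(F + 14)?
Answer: -√16315/13 ≈ -9.8254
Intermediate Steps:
W(F) = 12*F/(14 + F) (W(F) = 6*((F + F)/(F + 14)) = 6*((2*F)/(14 + F)) = 6*(2*F/(14 + F)) = 12*F/(14 + F))
w = 91 (w = 192 - 101 = 91)
-√(W(12) + w) = -√(12*12/(14 + 12) + 91) = -√(12*12/26 + 91) = -√(12*12*(1/26) + 91) = -√(72/13 + 91) = -√(1255/13) = -√16315/13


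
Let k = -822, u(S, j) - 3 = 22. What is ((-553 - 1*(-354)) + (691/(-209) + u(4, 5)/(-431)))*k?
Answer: 14984046474/90079 ≈ 1.6634e+5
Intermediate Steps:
u(S, j) = 25 (u(S, j) = 3 + 22 = 25)
((-553 - 1*(-354)) + (691/(-209) + u(4, 5)/(-431)))*k = ((-553 - 1*(-354)) + (691/(-209) + 25/(-431)))*(-822) = ((-553 + 354) + (691*(-1/209) + 25*(-1/431)))*(-822) = (-199 + (-691/209 - 25/431))*(-822) = (-199 - 303046/90079)*(-822) = -18228767/90079*(-822) = 14984046474/90079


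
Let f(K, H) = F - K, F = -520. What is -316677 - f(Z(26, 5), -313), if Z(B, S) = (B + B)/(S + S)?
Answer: -1580759/5 ≈ -3.1615e+5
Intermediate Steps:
Z(B, S) = B/S (Z(B, S) = (2*B)/((2*S)) = (2*B)*(1/(2*S)) = B/S)
f(K, H) = -520 - K
-316677 - f(Z(26, 5), -313) = -316677 - (-520 - 26/5) = -316677 - 1*(-2626/5) = -316677 + 2626/5 = -1580759/5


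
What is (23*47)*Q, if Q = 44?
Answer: 47564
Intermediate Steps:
(23*47)*Q = (23*47)*44 = 1081*44 = 47564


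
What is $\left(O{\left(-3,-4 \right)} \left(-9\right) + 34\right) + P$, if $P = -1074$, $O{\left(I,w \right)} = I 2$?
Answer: $-986$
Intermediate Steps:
$O{\left(I,w \right)} = 2 I$
$\left(O{\left(-3,-4 \right)} \left(-9\right) + 34\right) + P = \left(2 \left(-3\right) \left(-9\right) + 34\right) - 1074 = \left(\left(-6\right) \left(-9\right) + 34\right) - 1074 = \left(54 + 34\right) - 1074 = 88 - 1074 = -986$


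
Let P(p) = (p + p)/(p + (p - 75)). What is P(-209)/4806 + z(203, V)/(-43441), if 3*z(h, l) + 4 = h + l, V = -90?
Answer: -33964168/51463640439 ≈ -0.00065996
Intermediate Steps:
z(h, l) = -4/3 + h/3 + l/3 (z(h, l) = -4/3 + (h + l)/3 = -4/3 + (h/3 + l/3) = -4/3 + h/3 + l/3)
P(p) = 2*p/(-75 + 2*p) (P(p) = (2*p)/(p + (-75 + p)) = (2*p)/(-75 + 2*p) = 2*p/(-75 + 2*p))
P(-209)/4806 + z(203, V)/(-43441) = (2*(-209)/(-75 + 2*(-209)))/4806 + (-4/3 + (⅓)*203 + (⅓)*(-90))/(-43441) = (2*(-209)/(-75 - 418))*(1/4806) + (-4/3 + 203/3 - 30)*(-1/43441) = (2*(-209)/(-493))*(1/4806) + (109/3)*(-1/43441) = (2*(-209)*(-1/493))*(1/4806) - 109/130323 = (418/493)*(1/4806) - 109/130323 = 209/1184679 - 109/130323 = -33964168/51463640439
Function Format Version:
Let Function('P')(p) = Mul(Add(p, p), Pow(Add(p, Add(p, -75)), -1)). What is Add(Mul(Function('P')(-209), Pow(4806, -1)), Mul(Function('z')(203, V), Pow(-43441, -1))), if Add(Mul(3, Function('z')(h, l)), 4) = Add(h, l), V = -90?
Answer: Rational(-33964168, 51463640439) ≈ -0.00065996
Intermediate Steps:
Function('z')(h, l) = Add(Rational(-4, 3), Mul(Rational(1, 3), h), Mul(Rational(1, 3), l)) (Function('z')(h, l) = Add(Rational(-4, 3), Mul(Rational(1, 3), Add(h, l))) = Add(Rational(-4, 3), Add(Mul(Rational(1, 3), h), Mul(Rational(1, 3), l))) = Add(Rational(-4, 3), Mul(Rational(1, 3), h), Mul(Rational(1, 3), l)))
Function('P')(p) = Mul(2, p, Pow(Add(-75, Mul(2, p)), -1)) (Function('P')(p) = Mul(Mul(2, p), Pow(Add(p, Add(-75, p)), -1)) = Mul(Mul(2, p), Pow(Add(-75, Mul(2, p)), -1)) = Mul(2, p, Pow(Add(-75, Mul(2, p)), -1)))
Add(Mul(Function('P')(-209), Pow(4806, -1)), Mul(Function('z')(203, V), Pow(-43441, -1))) = Add(Mul(Mul(2, -209, Pow(Add(-75, Mul(2, -209)), -1)), Pow(4806, -1)), Mul(Add(Rational(-4, 3), Mul(Rational(1, 3), 203), Mul(Rational(1, 3), -90)), Pow(-43441, -1))) = Add(Mul(Mul(2, -209, Pow(Add(-75, -418), -1)), Rational(1, 4806)), Mul(Add(Rational(-4, 3), Rational(203, 3), -30), Rational(-1, 43441))) = Add(Mul(Mul(2, -209, Pow(-493, -1)), Rational(1, 4806)), Mul(Rational(109, 3), Rational(-1, 43441))) = Add(Mul(Mul(2, -209, Rational(-1, 493)), Rational(1, 4806)), Rational(-109, 130323)) = Add(Mul(Rational(418, 493), Rational(1, 4806)), Rational(-109, 130323)) = Add(Rational(209, 1184679), Rational(-109, 130323)) = Rational(-33964168, 51463640439)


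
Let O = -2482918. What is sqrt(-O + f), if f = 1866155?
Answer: sqrt(4349073) ≈ 2085.4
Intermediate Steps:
sqrt(-O + f) = sqrt(-1*(-2482918) + 1866155) = sqrt(2482918 + 1866155) = sqrt(4349073)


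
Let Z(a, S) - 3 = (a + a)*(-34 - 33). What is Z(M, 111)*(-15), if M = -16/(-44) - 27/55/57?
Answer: 139737/209 ≈ 668.60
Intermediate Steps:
M = 371/1045 (M = -16*(-1/44) - 27*1/55*(1/57) = 4/11 - 27/55*1/57 = 4/11 - 9/1045 = 371/1045 ≈ 0.35502)
Z(a, S) = 3 - 134*a (Z(a, S) = 3 + (a + a)*(-34 - 33) = 3 + (2*a)*(-67) = 3 - 134*a)
Z(M, 111)*(-15) = (3 - 134*371/1045)*(-15) = (3 - 49714/1045)*(-15) = -46579/1045*(-15) = 139737/209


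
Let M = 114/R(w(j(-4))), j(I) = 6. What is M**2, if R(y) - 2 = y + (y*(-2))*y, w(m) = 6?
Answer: 3249/1024 ≈ 3.1729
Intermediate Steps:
R(y) = 2 + y - 2*y**2 (R(y) = 2 + (y + (y*(-2))*y) = 2 + (y + (-2*y)*y) = 2 + (y - 2*y**2) = 2 + y - 2*y**2)
M = -57/32 (M = 114/(2 + 6 - 2*6**2) = 114/(2 + 6 - 2*36) = 114/(2 + 6 - 72) = 114/(-64) = 114*(-1/64) = -57/32 ≈ -1.7813)
M**2 = (-57/32)**2 = 3249/1024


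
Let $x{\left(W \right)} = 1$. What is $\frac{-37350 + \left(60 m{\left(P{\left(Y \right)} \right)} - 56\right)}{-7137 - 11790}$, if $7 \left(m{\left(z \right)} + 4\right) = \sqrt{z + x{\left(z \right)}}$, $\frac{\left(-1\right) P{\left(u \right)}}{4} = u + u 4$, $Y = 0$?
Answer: $\frac{263462}{132489} \approx 1.9886$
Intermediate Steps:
$P{\left(u \right)} = - 20 u$ ($P{\left(u \right)} = - 4 \left(u + u 4\right) = - 4 \left(u + 4 u\right) = - 4 \cdot 5 u = - 20 u$)
$m{\left(z \right)} = -4 + \frac{\sqrt{1 + z}}{7}$ ($m{\left(z \right)} = -4 + \frac{\sqrt{z + 1}}{7} = -4 + \frac{\sqrt{1 + z}}{7}$)
$\frac{-37350 + \left(60 m{\left(P{\left(Y \right)} \right)} - 56\right)}{-7137 - 11790} = \frac{-37350 + \left(60 \left(-4 + \frac{\sqrt{1 - 0}}{7}\right) - 56\right)}{-7137 - 11790} = \frac{-37350 + \left(60 \left(-4 + \frac{\sqrt{1 + 0}}{7}\right) - 56\right)}{-18927} = \left(-37350 + \left(60 \left(-4 + \frac{\sqrt{1}}{7}\right) - 56\right)\right) \left(- \frac{1}{18927}\right) = \left(-37350 + \left(60 \left(-4 + \frac{1}{7} \cdot 1\right) - 56\right)\right) \left(- \frac{1}{18927}\right) = \left(-37350 + \left(60 \left(-4 + \frac{1}{7}\right) - 56\right)\right) \left(- \frac{1}{18927}\right) = \left(-37350 + \left(60 \left(- \frac{27}{7}\right) - 56\right)\right) \left(- \frac{1}{18927}\right) = \left(-37350 - \frac{2012}{7}\right) \left(- \frac{1}{18927}\right) = \left(- \frac{263462}{7}\right) \left(- \frac{1}{18927}\right) = \frac{263462}{132489}$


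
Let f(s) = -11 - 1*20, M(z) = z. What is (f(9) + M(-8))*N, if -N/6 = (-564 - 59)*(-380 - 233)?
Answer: 89364366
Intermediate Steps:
N = -2291394 (N = -6*(-564 - 59)*(-380 - 233) = -(-3738)*(-613) = -6*381899 = -2291394)
f(s) = -31 (f(s) = -11 - 20 = -31)
(f(9) + M(-8))*N = (-31 - 8)*(-2291394) = -39*(-2291394) = 89364366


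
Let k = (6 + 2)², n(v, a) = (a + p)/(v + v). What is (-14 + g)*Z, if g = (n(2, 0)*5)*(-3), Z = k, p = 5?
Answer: -2096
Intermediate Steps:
n(v, a) = (5 + a)/(2*v) (n(v, a) = (a + 5)/(v + v) = (5 + a)/((2*v)) = (5 + a)*(1/(2*v)) = (5 + a)/(2*v))
k = 64 (k = 8² = 64)
Z = 64
g = -75/4 (g = (((½)*(5 + 0)/2)*5)*(-3) = (((½)*(½)*5)*5)*(-3) = ((5/4)*5)*(-3) = (25/4)*(-3) = -75/4 ≈ -18.750)
(-14 + g)*Z = (-14 - 75/4)*64 = -131/4*64 = -2096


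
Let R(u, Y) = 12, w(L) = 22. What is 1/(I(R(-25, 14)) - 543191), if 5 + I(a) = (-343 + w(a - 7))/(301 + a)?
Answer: -313/170020669 ≈ -1.8410e-6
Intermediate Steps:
I(a) = -5 - 321/(301 + a) (I(a) = -5 + (-343 + 22)/(301 + a) = -5 - 321/(301 + a))
1/(I(R(-25, 14)) - 543191) = 1/((-1826 - 5*12)/(301 + 12) - 543191) = 1/((-1826 - 60)/313 - 543191) = 1/((1/313)*(-1886) - 543191) = 1/(-1886/313 - 543191) = 1/(-170020669/313) = -313/170020669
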